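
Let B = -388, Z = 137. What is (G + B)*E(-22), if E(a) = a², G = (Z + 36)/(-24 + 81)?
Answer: -10620412/57 ≈ -1.8632e+5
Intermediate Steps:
G = 173/57 (G = (137 + 36)/(-24 + 81) = 173/57 ≈ 3.0351)
(G + B)*E(-22) = (173/57 - 388)*(-22)² = -21943/57*484 = -10620412/57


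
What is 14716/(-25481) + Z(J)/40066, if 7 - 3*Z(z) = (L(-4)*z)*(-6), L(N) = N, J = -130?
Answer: -1689154681/3062765238 ≈ -0.55151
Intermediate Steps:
Z(z) = 7/3 - 8*z (Z(z) = 7/3 - (-4*z)*(-6)/3 = 7/3 - 8*z)
14716/(-25481) + Z(J)/40066 = 14716/(-25481) + (7/3 - 8*(-130))/40066 = 14716*(-1/25481) + (7/3 + 1040)*(1/40066) = -14716/25481 + (3127/3)*(1/40066) = -14716/25481 + 3127/120198 = -1689154681/3062765238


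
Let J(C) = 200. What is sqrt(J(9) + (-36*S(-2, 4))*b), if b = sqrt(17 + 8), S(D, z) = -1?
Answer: 2*sqrt(95) ≈ 19.494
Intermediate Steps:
b = 5 (b = sqrt(25) = 5)
sqrt(J(9) + (-36*S(-2, 4))*b) = sqrt(200 - 36*(-1)*5) = sqrt(200 + 36*5) = sqrt(200 + 180) = sqrt(380) = 2*sqrt(95)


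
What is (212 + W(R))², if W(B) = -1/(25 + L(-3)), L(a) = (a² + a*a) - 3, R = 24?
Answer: 71893441/1600 ≈ 44933.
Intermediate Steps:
L(a) = -3 + 2*a² (L(a) = (a² + a²) - 3 = 2*a² - 3 = -3 + 2*a²)
W(B) = -1/40 (W(B) = -1/(25 + (-3 + 2*(-3)²)) = -1/(25 + (-3 + 2*9)) = -1/(25 + (-3 + 18)) = -1/(25 + 15) = -1/40)
(212 + W(R))² = (212 - 1/40)² = (8479/40)² = 71893441/1600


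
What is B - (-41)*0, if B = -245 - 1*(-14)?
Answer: -231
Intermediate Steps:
B = -231 (B = -245 + 14 = -231)
B - (-41)*0 = -231 - (-41)*0 = -231 - 1*0 = -231 + 0 = -231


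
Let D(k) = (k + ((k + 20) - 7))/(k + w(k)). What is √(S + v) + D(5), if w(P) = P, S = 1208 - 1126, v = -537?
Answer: 23/10 + I*√455 ≈ 2.3 + 21.331*I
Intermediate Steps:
S = 82
D(k) = (13 + 2*k)/(2*k) (D(k) = (k + ((k + 20) - 7))/(k + k) = (k + ((20 + k) - 7))/((2*k)) = (k + (13 + k))*(1/(2*k)) = (13 + 2*k)*(1/(2*k)) = (13 + 2*k)/(2*k))
√(S + v) + D(5) = √(82 - 537) + (13/2 + 5)/5 = √(-455) + (⅕)*(23/2) = I*√455 + 23/10 = 23/10 + I*√455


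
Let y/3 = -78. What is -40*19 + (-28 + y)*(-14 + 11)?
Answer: 26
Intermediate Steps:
y = -234 (y = 3*(-78) = -234)
-40*19 + (-28 + y)*(-14 + 11) = -40*19 + (-28 - 234)*(-14 + 11) = -760 - 262*(-3) = -760 + 786 = 26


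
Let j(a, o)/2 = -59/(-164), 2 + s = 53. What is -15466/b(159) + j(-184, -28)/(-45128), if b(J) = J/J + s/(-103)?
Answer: -1473720682519/48106448 ≈ -30635.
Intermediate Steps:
s = 51 (s = -2 + 53 = 51)
b(J) = 52/103 (b(J) = J/J + 51/(-103) = 1 + 51*(-1/103) = 1 - 51/103 = 52/103)
j(a, o) = 59/82 (j(a, o) = 2*(-59/(-164)) = 2*(-59*(-1/164)) = 2*(59/164) = 59/82)
-15466/b(159) + j(-184, -28)/(-45128) = -15466/52/103 + (59/82)/(-45128) = -15466*103/52 + (59/82)*(-1/45128) = -796499/26 - 59/3700496 = -1473720682519/48106448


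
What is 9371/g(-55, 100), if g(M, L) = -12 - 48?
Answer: -9371/60 ≈ -156.18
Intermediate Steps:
g(M, L) = -60
9371/g(-55, 100) = 9371/(-60) = 9371*(-1/60) = -9371/60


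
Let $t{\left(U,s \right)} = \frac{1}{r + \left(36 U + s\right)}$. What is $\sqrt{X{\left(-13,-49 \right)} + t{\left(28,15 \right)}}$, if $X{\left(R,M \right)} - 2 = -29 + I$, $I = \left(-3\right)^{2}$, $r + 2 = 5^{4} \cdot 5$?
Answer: $\frac{7 i \sqrt{6314358}}{4146} \approx 4.2426 i$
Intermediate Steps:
$r = 3123$ ($r = -2 + 5^{4} \cdot 5 = -2 + 625 \cdot 5 = -2 + 3125 = 3123$)
$I = 9$
$t{\left(U,s \right)} = \frac{1}{3123 + s + 36 U}$ ($t{\left(U,s \right)} = \frac{1}{3123 + \left(36 U + s\right)} = \frac{1}{3123 + \left(s + 36 U\right)} = \frac{1}{3123 + s + 36 U}$)
$X{\left(R,M \right)} = -18$ ($X{\left(R,M \right)} = 2 + \left(-29 + 9\right) = 2 - 20 = -18$)
$\sqrt{X{\left(-13,-49 \right)} + t{\left(28,15 \right)}} = \sqrt{-18 + \frac{1}{3123 + 15 + 36 \cdot 28}} = \sqrt{-18 + \frac{1}{3123 + 15 + 1008}} = \sqrt{-18 + \frac{1}{4146}} = \sqrt{- \frac{74627}{4146}} = \frac{7 i \sqrt{6314358}}{4146}$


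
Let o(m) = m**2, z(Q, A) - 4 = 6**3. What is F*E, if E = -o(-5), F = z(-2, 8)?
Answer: -5500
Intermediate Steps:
z(Q, A) = 220 (z(Q, A) = 4 + 6**3 = 4 + 216 = 220)
F = 220
E = -25 (E = -1*(-5)**2 = -1*25 = -25)
F*E = 220*(-25) = -5500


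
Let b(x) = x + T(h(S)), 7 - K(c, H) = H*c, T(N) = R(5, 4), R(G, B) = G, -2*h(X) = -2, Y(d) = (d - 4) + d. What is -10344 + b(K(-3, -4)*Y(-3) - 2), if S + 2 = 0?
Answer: -10291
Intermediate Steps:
Y(d) = -4 + 2*d (Y(d) = (-4 + d) + d = -4 + 2*d)
S = -2 (S = -2 + 0 = -2)
h(X) = 1 (h(X) = -1/2*(-2) = 1)
T(N) = 5
K(c, H) = 7 - H*c
b(x) = 5 + x (b(x) = x + 5 = 5 + x)
-10344 + b(K(-3, -4)*Y(-3) - 2) = -10344 + (5 + ((7 - 1*(-4)*(-3))*(-4 + 2*(-3)) - 2)) = -10344 + (5 + ((7 - 12)*(-4 - 6) - 2)) = -10344 + (5 + (-5*(-10) - 2)) = -10344 + (5 + (50 - 2)) = -10344 + (5 + 48) = -10344 + 53 = -10291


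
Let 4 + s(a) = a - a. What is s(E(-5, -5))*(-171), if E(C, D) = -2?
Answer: 684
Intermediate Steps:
s(a) = -4 (s(a) = -4 + (a - a) = -4 + 0 = -4)
s(E(-5, -5))*(-171) = -4*(-171) = 684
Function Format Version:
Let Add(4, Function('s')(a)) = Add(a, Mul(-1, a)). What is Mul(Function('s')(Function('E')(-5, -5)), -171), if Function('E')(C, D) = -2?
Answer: 684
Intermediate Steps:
Function('s')(a) = -4 (Function('s')(a) = Add(-4, Add(a, Mul(-1, a))) = Add(-4, 0) = -4)
Mul(Function('s')(Function('E')(-5, -5)), -171) = Mul(-4, -171) = 684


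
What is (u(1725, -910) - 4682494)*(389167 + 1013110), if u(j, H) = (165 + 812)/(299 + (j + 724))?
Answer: -18043788829502195/2748 ≈ -6.5661e+12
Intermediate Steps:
u(j, H) = 977/(1023 + j) (u(j, H) = 977/(299 + (724 + j)) = 977/(1023 + j))
(u(1725, -910) - 4682494)*(389167 + 1013110) = (977/(1023 + 1725) - 4682494)*(389167 + 1013110) = (977/2748 - 4682494)*1402277 = -12867492535/2748*1402277 = -18043788829502195/2748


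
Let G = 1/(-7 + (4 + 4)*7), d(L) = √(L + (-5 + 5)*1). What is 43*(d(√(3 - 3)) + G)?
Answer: 43/49 ≈ 0.87755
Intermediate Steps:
d(L) = √L (d(L) = √(L + 0*1) = √(L + 0) = √L)
G = 1/49 (G = 1/(-7 + 8*7) = 1/(-7 + 56) = 1/49 ≈ 0.020408)
43*(d(√(3 - 3)) + G) = 43*(√(√(3 - 3)) + 1/49) = 43*(√(√0) + 1/49) = 43*(√0 + 1/49) = 43*(0 + 1/49) = 43*(1/49) = 43/49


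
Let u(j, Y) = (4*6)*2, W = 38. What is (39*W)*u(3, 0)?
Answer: 71136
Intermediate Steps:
u(j, Y) = 48 (u(j, Y) = 24*2 = 48)
(39*W)*u(3, 0) = (39*38)*48 = 1482*48 = 71136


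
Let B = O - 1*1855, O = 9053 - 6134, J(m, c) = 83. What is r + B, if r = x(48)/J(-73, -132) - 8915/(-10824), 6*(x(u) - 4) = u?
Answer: 956758921/898392 ≈ 1065.0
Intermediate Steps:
O = 2919
x(u) = 4 + u/6
r = 869833/898392 (r = (4 + (⅙)*48)/83 - 8915/(-10824) = (4 + 8)*(1/83) - 8915*(-1/10824) = 12*(1/83) + 8915/10824 = 12/83 + 8915/10824 = 869833/898392 ≈ 0.96821)
B = 1064 (B = 2919 - 1*1855 = 2919 - 1855 = 1064)
r + B = 869833/898392 + 1064 = 956758921/898392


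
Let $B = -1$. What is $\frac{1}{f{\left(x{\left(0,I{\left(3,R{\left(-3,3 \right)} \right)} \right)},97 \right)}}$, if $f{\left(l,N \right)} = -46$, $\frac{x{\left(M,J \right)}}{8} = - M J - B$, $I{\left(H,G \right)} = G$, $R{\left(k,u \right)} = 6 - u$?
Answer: $- \frac{1}{46} \approx -0.021739$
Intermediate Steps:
$x{\left(M,J \right)} = 8 - 8 J M$ ($x{\left(M,J \right)} = 8 \left(- M J - -1\right) = 8 \left(- J M + 1\right) = 8 \left(1 - J M\right) = 8 - 8 J M$)
$\frac{1}{f{\left(x{\left(0,I{\left(3,R{\left(-3,3 \right)} \right)} \right)},97 \right)}} = \frac{1}{-46} = - \frac{1}{46}$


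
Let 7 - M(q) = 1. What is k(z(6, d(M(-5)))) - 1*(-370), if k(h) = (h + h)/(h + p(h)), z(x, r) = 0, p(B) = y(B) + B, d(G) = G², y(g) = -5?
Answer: 370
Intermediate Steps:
M(q) = 6 (M(q) = 7 - 1*1 = 7 - 1 = 6)
p(B) = -5 + B
k(h) = 2*h/(-5 + 2*h) (k(h) = (h + h)/(h + (-5 + h)) = (2*h)/(-5 + 2*h) = 2*h/(-5 + 2*h))
k(z(6, d(M(-5)))) - 1*(-370) = 2*0/(-5 + 2*0) - 1*(-370) = 2*0/(-5 + 0) + 370 = 2*0/(-5) + 370 = 2*0*(-⅕) + 370 = 0 + 370 = 370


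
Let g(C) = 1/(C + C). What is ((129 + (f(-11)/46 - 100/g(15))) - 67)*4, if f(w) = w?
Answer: -270318/23 ≈ -11753.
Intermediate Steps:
g(C) = 1/(2*C)
((129 + (f(-11)/46 - 100/g(15))) - 67)*4 = ((129 + (-11/46 - 100/((½)/15))) - 67)*4 = ((129 + (-11*1/46 - 100/((½)*(1/15)))) - 67)*4 = ((129 + (-11/46 - 100/1/30)) - 67)*4 = ((129 + (-11/46 - 100*30)) - 67)*4 = ((129 + (-11/46 - 3000)) - 67)*4 = ((129 - 138011/46) - 67)*4 = (-132077/46 - 67)*4 = -135159/46*4 = -270318/23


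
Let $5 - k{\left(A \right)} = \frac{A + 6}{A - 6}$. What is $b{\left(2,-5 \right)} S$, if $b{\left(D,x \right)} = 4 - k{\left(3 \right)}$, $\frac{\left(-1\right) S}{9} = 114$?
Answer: $4104$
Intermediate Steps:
$k{\left(A \right)} = 5 - \frac{6 + A}{-6 + A}$ ($k{\left(A \right)} = 5 - \frac{A + 6}{A - 6} = 5 - \frac{6 + A}{A - 6} = 5 - \frac{6 + A}{-6 + A}$)
$S = -1026$ ($S = \left(-9\right) 114 = -1026$)
$b{\left(D,x \right)} = -4$ ($b{\left(D,x \right)} = 4 - \frac{4 \left(-9 + 3\right)}{-6 + 3} = 4 - 4 \frac{1}{-3} \left(-6\right) = 4 - 4 \left(- \frac{1}{3}\right) \left(-6\right) = 4 - 8 = -4$)
$b{\left(2,-5 \right)} S = \left(-4\right) \left(-1026\right) = 4104$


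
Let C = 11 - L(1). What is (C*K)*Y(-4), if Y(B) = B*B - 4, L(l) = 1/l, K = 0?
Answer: 0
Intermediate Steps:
C = 10 (C = 11 - 1/1 = 11 - 1*1 = 11 - 1 = 10)
Y(B) = -4 + B**2 (Y(B) = B**2 - 4 = -4 + B**2)
(C*K)*Y(-4) = (10*0)*(-4 + (-4)**2) = 0*(-4 + 16) = 0*12 = 0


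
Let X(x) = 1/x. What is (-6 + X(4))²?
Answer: 529/16 ≈ 33.063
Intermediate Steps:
(-6 + X(4))² = (-6 + 1/4)² = (-6 + ¼)² = (-23/4)² = 529/16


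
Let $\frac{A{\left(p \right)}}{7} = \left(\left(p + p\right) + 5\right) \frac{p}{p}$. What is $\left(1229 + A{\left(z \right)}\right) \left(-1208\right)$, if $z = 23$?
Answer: $-1915888$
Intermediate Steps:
$A{\left(p \right)} = 35 + 14 p$ ($A{\left(p \right)} = 7 \left(\left(p + p\right) + 5\right) \frac{p}{p} = 7 \left(2 p + 5\right) 1 = 7 \left(5 + 2 p\right) 1 = 7 \left(5 + 2 p\right) = 35 + 14 p$)
$\left(1229 + A{\left(z \right)}\right) \left(-1208\right) = \left(1229 + \left(35 + 14 \cdot 23\right)\right) \left(-1208\right) = \left(1229 + \left(35 + 322\right)\right) \left(-1208\right) = \left(1229 + 357\right) \left(-1208\right) = 1586 \left(-1208\right) = -1915888$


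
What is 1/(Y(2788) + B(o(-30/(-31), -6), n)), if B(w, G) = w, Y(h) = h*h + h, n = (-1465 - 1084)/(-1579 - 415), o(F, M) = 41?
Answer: 1/7775773 ≈ 1.2860e-7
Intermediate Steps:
n = 2549/1994 (n = -2549/(-1994) = -2549*(-1/1994) = 2549/1994 ≈ 1.2783)
Y(h) = h + h² (Y(h) = h² + h = h + h²)
1/(Y(2788) + B(o(-30/(-31), -6), n)) = 1/(2788*(1 + 2788) + 41) = 1/(2788*2789 + 41) = 1/(7775732 + 41) = 1/7775773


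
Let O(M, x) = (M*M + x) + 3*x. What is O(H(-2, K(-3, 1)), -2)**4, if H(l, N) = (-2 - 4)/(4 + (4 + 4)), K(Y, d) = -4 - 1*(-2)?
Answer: 923521/256 ≈ 3607.5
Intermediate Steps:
K(Y, d) = -2 (K(Y, d) = -4 + 2 = -2)
H(l, N) = -1/2 (H(l, N) = -6/(4 + 8) = -6/12 = -6*1/12 = -1/2)
O(M, x) = M**2 + 4*x (O(M, x) = (M**2 + x) + 3*x = (x + M**2) + 3*x = M**2 + 4*x)
O(H(-2, K(-3, 1)), -2)**4 = ((-1/2)**2 + 4*(-2))**4 = (1/4 - 8)**4 = (-31/4)**4 = 923521/256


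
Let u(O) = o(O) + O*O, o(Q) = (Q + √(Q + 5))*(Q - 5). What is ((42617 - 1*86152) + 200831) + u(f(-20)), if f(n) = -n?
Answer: 158071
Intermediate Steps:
o(Q) = (-5 + Q)*(Q + √(5 + Q)) (o(Q) = (Q + √(5 + Q))*(-5 + Q) = (-5 + Q)*(Q + √(5 + Q)))
u(O) = -5*O - 5*√(5 + O) + 2*O² + O*√(5 + O) (u(O) = (O² - 5*O - 5*√(5 + O) + O*√(5 + O)) + O*O = (O² - 5*O - 5*√(5 + O) + O*√(5 + O)) + O² = -5*O - 5*√(5 + O) + 2*O² + O*√(5 + O))
((42617 - 1*86152) + 200831) + u(f(-20)) = ((42617 - 1*86152) + 200831) + (-(-5)*(-20) - 5*√(5 - 1*(-20)) + 2*(-1*(-20))² + (-1*(-20))*√(5 - 1*(-20))) = ((42617 - 86152) + 200831) + (-5*20 - 5*√(5 + 20) + 2*20² + 20*√(5 + 20)) = (-43535 + 200831) + (-100 - 5*√25 + 2*400 + 20*√25) = 157296 + (-100 - 5*5 + 800 + 20*5) = 157296 + (-100 - 25 + 800 + 100) = 157296 + 775 = 158071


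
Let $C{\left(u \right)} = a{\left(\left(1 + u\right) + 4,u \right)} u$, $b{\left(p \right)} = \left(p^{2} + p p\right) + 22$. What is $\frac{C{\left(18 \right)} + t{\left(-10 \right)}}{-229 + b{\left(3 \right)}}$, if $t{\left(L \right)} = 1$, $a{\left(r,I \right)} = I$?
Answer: $- \frac{325}{189} \approx -1.7196$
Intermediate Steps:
$b{\left(p \right)} = 22 + 2 p^{2}$ ($b{\left(p \right)} = \left(p^{2} + p^{2}\right) + 22 = 2 p^{2} + 22 = 22 + 2 p^{2}$)
$C{\left(u \right)} = u^{2}$ ($C{\left(u \right)} = u u = u^{2}$)
$\frac{C{\left(18 \right)} + t{\left(-10 \right)}}{-229 + b{\left(3 \right)}} = \frac{18^{2} + 1}{-229 + \left(22 + 2 \cdot 3^{2}\right)} = \frac{324 + 1}{-229 + \left(22 + 2 \cdot 9\right)} = \frac{325}{-229 + \left(22 + 18\right)} = \frac{325}{-229 + 40} = \frac{325}{-189} = 325 \left(- \frac{1}{189}\right) = - \frac{325}{189}$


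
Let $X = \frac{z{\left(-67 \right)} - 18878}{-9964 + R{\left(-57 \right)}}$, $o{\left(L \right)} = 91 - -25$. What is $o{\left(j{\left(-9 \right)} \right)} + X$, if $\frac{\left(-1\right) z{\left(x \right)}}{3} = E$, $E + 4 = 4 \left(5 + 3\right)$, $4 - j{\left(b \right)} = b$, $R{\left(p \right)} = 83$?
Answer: $\frac{1165158}{9881} \approx 117.92$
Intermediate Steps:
$j{\left(b \right)} = 4 - b$
$o{\left(L \right)} = 116$ ($o{\left(L \right)} = 91 + 25 = 116$)
$E = 28$ ($E = -4 + 4 \left(5 + 3\right) = -4 + 4 \cdot 8 = -4 + 32 = 28$)
$z{\left(x \right)} = -84$ ($z{\left(x \right)} = \left(-3\right) 28 = -84$)
$X = \frac{18962}{9881}$ ($X = \frac{-84 - 18878}{-9964 + 83} = - \frac{18962}{-9881} = \left(-18962\right) \left(- \frac{1}{9881}\right) = \frac{18962}{9881} \approx 1.919$)
$o{\left(j{\left(-9 \right)} \right)} + X = 116 + \frac{18962}{9881} = \frac{1165158}{9881}$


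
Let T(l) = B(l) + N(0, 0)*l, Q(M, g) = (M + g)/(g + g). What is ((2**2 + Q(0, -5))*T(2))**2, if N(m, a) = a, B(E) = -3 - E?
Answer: 2025/4 ≈ 506.25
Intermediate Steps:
Q(M, g) = (M + g)/(2*g) (Q(M, g) = (M + g)/((2*g)) = (M + g)*(1/(2*g)) = (M + g)/(2*g))
T(l) = -3 - l (T(l) = (-3 - l) + 0*l = (-3 - l) + 0 = -3 - l)
((2**2 + Q(0, -5))*T(2))**2 = ((2**2 + (1/2)*(0 - 5)/(-5))*(-3 - 1*2))**2 = ((4 + (1/2)*(-1/5)*(-5))*(-3 - 2))**2 = ((4 + 1/2)*(-5))**2 = ((9/2)*(-5))**2 = (-45/2)**2 = 2025/4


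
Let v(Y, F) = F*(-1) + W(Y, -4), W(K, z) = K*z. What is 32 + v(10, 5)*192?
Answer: -8608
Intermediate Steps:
v(Y, F) = -F - 4*Y (v(Y, F) = F*(-1) + Y*(-4) = -F - 4*Y)
32 + v(10, 5)*192 = 32 + (-1*5 - 4*10)*192 = 32 + (-5 - 40)*192 = 32 - 45*192 = 32 - 8640 = -8608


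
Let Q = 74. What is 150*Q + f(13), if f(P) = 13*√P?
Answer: 11100 + 13*√13 ≈ 11147.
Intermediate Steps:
150*Q + f(13) = 150*74 + 13*√13 = 11100 + 13*√13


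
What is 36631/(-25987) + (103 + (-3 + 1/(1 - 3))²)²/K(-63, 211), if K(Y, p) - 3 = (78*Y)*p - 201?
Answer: -613334812219/431197925184 ≈ -1.4224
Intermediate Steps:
K(Y, p) = -198 + 78*Y*p (K(Y, p) = 3 + ((78*Y)*p - 201) = 3 + (78*Y*p - 201) = 3 + (-201 + 78*Y*p) = -198 + 78*Y*p)
36631/(-25987) + (103 + (-3 + 1/(1 - 3))²)²/K(-63, 211) = 36631/(-25987) + (103 + (-3 + 1/(1 - 3))²)²/(-198 + 78*(-63)*211) = 36631*(-1/25987) + (103 + (-3 + 1/(-2))²)²/(-198 - 1036854) = -36631/25987 + (103 + (-3 - ½)²)²/(-1037052) = -36631/25987 + (103 + (-7/2)²)²*(-1/1037052) = -36631/25987 + (103 + 49/4)²*(-1/1037052) = -36631/25987 + (461/4)²*(-1/1037052) = -36631/25987 + (212521/16)*(-1/1037052) = -36631/25987 - 212521/16592832 = -613334812219/431197925184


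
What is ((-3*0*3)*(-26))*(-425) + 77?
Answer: 77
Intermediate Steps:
((-3*0*3)*(-26))*(-425) + 77 = ((0*3)*(-26))*(-425) + 77 = (0*(-26))*(-425) + 77 = 0*(-425) + 77 = 0 + 77 = 77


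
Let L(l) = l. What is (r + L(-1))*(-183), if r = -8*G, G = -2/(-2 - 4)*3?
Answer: 1647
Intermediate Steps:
G = 1 (G = -2/(-6)*3 = -2*(-⅙)*3 = (⅓)*3 = 1)
r = -8 (r = -8*1 = -8)
(r + L(-1))*(-183) = (-8 - 1)*(-183) = -9*(-183) = 1647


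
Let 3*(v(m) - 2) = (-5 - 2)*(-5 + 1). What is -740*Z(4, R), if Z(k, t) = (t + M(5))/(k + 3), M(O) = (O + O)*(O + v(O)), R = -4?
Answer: -353720/21 ≈ -16844.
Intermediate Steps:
v(m) = 34/3 (v(m) = 2 + ((-5 - 2)*(-5 + 1))/3 = 2 + (-7*(-4))/3 = 2 + (⅓)*28 = 2 + 28/3 = 34/3)
M(O) = 2*O*(34/3 + O) (M(O) = (O + O)*(O + 34/3) = (2*O)*(34/3 + O) = 2*O*(34/3 + O))
Z(k, t) = (490/3 + t)/(3 + k) (Z(k, t) = (t + (⅔)*5*(34 + 3*5))/(k + 3) = (t + (⅔)*5*(34 + 15))/(3 + k) = (t + (⅔)*5*49)/(3 + k) = (t + 490/3)/(3 + k) = (490/3 + t)/(3 + k))
-740*Z(4, R) = -740*(490/3 - 4)/(3 + 4) = -740*478/(7*3) = -740*478/21 = -353720/21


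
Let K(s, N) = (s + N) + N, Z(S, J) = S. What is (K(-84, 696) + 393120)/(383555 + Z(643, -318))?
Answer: 65738/64033 ≈ 1.0266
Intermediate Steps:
K(s, N) = s + 2*N (K(s, N) = (N + s) + N = s + 2*N)
(K(-84, 696) + 393120)/(383555 + Z(643, -318)) = ((-84 + 2*696) + 393120)/(383555 + 643) = ((-84 + 1392) + 393120)/384198 = (1308 + 393120)*(1/384198) = 394428*(1/384198) = 65738/64033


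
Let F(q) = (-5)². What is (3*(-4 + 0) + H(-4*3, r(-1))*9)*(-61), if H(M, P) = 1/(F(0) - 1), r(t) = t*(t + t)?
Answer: 5673/8 ≈ 709.13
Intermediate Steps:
F(q) = 25
r(t) = 2*t² (r(t) = t*(2*t) = 2*t²)
H(M, P) = 1/24 (H(M, P) = 1/(25 - 1) = 1/24)
(3*(-4 + 0) + H(-4*3, r(-1))*9)*(-61) = (3*(-4 + 0) + (1/24)*9)*(-61) = (3*(-4) + 3/8)*(-61) = (-12 + 3/8)*(-61) = -93/8*(-61) = 5673/8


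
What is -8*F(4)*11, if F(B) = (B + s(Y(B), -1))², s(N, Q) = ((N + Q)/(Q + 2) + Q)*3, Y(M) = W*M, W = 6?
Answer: -431200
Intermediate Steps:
Y(M) = 6*M
s(N, Q) = 3*Q + 3*(N + Q)/(2 + Q) (s(N, Q) = ((N + Q)/(2 + Q) + Q)*3 = (Q + (N + Q)/(2 + Q))*3 = 3*Q + 3*(N + Q)/(2 + Q))
F(B) = (-6 + 19*B)² (F(B) = (B + 3*(6*B + (-1)² + 3*(-1))/(2 - 1))² = (B + 3*(6*B + 1 - 3)/1)² = (B + 3*1*(-2 + 6*B))² = (B + (-6 + 18*B))² = (-6 + 19*B)²)
-8*F(4)*11 = -8*(-6 + 19*4)²*11 = -8*(-6 + 76)²*11 = -8*70²*11 = -8*4900*11 = -39200*11 = -431200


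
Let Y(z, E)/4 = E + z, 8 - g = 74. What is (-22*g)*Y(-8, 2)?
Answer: -34848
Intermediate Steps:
g = -66 (g = 8 - 1*74 = 8 - 74 = -66)
Y(z, E) = 4*E + 4*z (Y(z, E) = 4*(E + z) = 4*E + 4*z)
(-22*g)*Y(-8, 2) = (-22*(-66))*(4*2 + 4*(-8)) = 1452*(8 - 32) = 1452*(-24) = -34848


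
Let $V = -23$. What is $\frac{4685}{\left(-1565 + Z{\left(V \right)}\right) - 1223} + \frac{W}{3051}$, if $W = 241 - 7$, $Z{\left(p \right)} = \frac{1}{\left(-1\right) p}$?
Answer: $- \frac{34861747}{21737697} \approx -1.6037$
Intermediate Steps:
$Z{\left(p \right)} = - \frac{1}{p}$
$W = 234$
$\frac{4685}{\left(-1565 + Z{\left(V \right)}\right) - 1223} + \frac{W}{3051} = \frac{4685}{\left(-1565 - \frac{1}{-23}\right) - 1223} + \frac{234}{3051} = \frac{4685}{\left(-1565 - - \frac{1}{23}\right) - 1223} + 234 \cdot \frac{1}{3051} = \frac{4685}{\left(-1565 + \frac{1}{23}\right) - 1223} + \frac{26}{339} = \frac{4685}{- \frac{35994}{23} - 1223} + \frac{26}{339} = \frac{4685}{- \frac{64123}{23}} + \frac{26}{339} = 4685 \left(- \frac{23}{64123}\right) + \frac{26}{339} = - \frac{107755}{64123} + \frac{26}{339} = - \frac{34861747}{21737697}$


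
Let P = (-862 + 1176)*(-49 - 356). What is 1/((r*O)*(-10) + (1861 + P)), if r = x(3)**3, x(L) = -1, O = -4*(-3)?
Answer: -1/125189 ≈ -7.9879e-6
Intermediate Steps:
O = 12
P = -127170 (P = 314*(-405) = -127170)
r = -1 (r = (-1)**3 = -1)
1/((r*O)*(-10) + (1861 + P)) = 1/(-1*12*(-10) + (1861 - 127170)) = 1/(-12*(-10) - 125309) = 1/(120 - 125309) = 1/(-125189) = -1/125189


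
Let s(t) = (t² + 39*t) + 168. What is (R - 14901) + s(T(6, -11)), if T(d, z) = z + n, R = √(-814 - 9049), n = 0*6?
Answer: -15041 + I*√9863 ≈ -15041.0 + 99.313*I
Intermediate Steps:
n = 0
R = I*√9863 (R = √(-9863) = I*√9863 ≈ 99.313*I)
T(d, z) = z (T(d, z) = z + 0 = z)
s(t) = 168 + t² + 39*t
(R - 14901) + s(T(6, -11)) = (I*√9863 - 14901) + (168 + (-11)² + 39*(-11)) = (-14901 + I*√9863) + (168 + 121 - 429) = (-14901 + I*√9863) - 140 = -15041 + I*√9863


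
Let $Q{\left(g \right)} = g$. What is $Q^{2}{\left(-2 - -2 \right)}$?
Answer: $0$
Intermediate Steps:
$Q^{2}{\left(-2 - -2 \right)} = \left(-2 - -2\right)^{2} = \left(-2 + 2\right)^{2} = 0^{2} = 0$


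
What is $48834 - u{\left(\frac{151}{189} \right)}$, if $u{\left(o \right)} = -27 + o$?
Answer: $\frac{9234578}{189} \approx 48860.0$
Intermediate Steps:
$48834 - u{\left(\frac{151}{189} \right)} = 48834 - \left(-27 + \frac{151}{189}\right) = 48834 - - \frac{4952}{189} = 48834 + \frac{4952}{189} = \frac{9234578}{189}$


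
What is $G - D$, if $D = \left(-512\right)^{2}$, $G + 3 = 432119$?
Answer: $169972$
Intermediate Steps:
$G = 432116$ ($G = -3 + 432119 = 432116$)
$D = 262144$
$G - D = 432116 - 262144 = 169972$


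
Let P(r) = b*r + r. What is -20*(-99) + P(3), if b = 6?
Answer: 2001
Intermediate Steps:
P(r) = 7*r (P(r) = 6*r + r = 7*r)
-20*(-99) + P(3) = -20*(-99) + 7*3 = 1980 + 21 = 2001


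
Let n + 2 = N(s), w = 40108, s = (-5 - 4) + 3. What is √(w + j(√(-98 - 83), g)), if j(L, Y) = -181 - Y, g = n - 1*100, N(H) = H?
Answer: √40035 ≈ 200.09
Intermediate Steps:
s = -6 (s = -9 + 3 = -6)
n = -8 (n = -2 - 6 = -8)
g = -108 (g = -8 - 1*100 = -8 - 100 = -108)
√(w + j(√(-98 - 83), g)) = √(40108 + (-181 - 1*(-108))) = √(40108 + (-181 + 108)) = √(40108 - 73) = √40035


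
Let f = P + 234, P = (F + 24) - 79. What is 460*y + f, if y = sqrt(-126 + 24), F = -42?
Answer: 137 + 460*I*sqrt(102) ≈ 137.0 + 4645.8*I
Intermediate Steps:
P = -97 (P = (-42 + 24) - 79 = -18 - 79 = -97)
y = I*sqrt(102) (y = sqrt(-102) = I*sqrt(102) ≈ 10.1*I)
f = 137 (f = -97 + 234 = 137)
460*y + f = 460*(I*sqrt(102)) + 137 = 460*I*sqrt(102) + 137 = 137 + 460*I*sqrt(102)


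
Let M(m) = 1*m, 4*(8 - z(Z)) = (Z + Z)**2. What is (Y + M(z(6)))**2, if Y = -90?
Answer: 13924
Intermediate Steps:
z(Z) = 8 - Z**2 (z(Z) = 8 - (Z + Z)**2/4 = 8 - 4*Z**2/4 = 8 - Z**2)
M(m) = m
(Y + M(z(6)))**2 = (-90 + (8 - 1*6**2))**2 = (-90 + (8 - 1*36))**2 = (-90 + (8 - 36))**2 = (-90 - 28)**2 = (-118)**2 = 13924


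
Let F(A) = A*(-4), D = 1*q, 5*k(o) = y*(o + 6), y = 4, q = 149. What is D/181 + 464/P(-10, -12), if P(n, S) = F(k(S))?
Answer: 27139/1086 ≈ 24.990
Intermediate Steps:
k(o) = 24/5 + 4*o/5 (k(o) = (4*(o + 6))/5 = (4*(6 + o))/5 = (24 + 4*o)/5 = 24/5 + 4*o/5)
D = 149 (D = 1*149 = 149)
F(A) = -4*A
P(n, S) = -96/5 - 16*S/5 (P(n, S) = -4*(24/5 + 4*S/5) = -96/5 - 16*S/5)
D/181 + 464/P(-10, -12) = 149/181 + 464/(-96/5 - 16/5*(-12)) = 149*(1/181) + 464/(-96/5 + 192/5) = 149/181 + 464/(96/5) = 149/181 + 464*(5/96) = 149/181 + 145/6 = 27139/1086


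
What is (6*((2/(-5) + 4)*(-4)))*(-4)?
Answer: 1728/5 ≈ 345.60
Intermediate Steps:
(6*((2/(-5) + 4)*(-4)))*(-4) = (6*((2*(-⅕) + 4)*(-4)))*(-4) = (6*((-⅖ + 4)*(-4)))*(-4) = (6*((18/5)*(-4)))*(-4) = (6*(-72/5))*(-4) = -432/5*(-4) = 1728/5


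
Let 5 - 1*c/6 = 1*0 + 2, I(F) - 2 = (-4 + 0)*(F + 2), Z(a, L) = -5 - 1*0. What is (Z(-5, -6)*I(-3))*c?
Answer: -540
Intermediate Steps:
Z(a, L) = -5 (Z(a, L) = -5 + 0 = -5)
I(F) = -6 - 4*F (I(F) = 2 + (-4 + 0)*(F + 2) = 2 - 4*(2 + F) = 2 + (-8 - 4*F) = -6 - 4*F)
c = 18 (c = 30 - 6*(1*0 + 2) = 30 - 6*(0 + 2) = 30 - 6*2 = 30 - 12 = 18)
(Z(-5, -6)*I(-3))*c = -5*(-6 - 4*(-3))*18 = -5*(-6 + 12)*18 = -5*6*18 = -30*18 = -540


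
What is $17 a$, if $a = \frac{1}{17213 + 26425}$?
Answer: $\frac{17}{43638} \approx 0.00038957$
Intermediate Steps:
$a = \frac{1}{43638} \approx 2.2916 \cdot 10^{-5}$
$17 a = 17 \cdot \frac{1}{43638} = \frac{17}{43638}$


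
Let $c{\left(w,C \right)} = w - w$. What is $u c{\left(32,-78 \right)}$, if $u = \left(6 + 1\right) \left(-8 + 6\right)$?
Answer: $0$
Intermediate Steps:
$c{\left(w,C \right)} = 0$
$u = -14$ ($u = 7 \left(-2\right) = -14$)
$u c{\left(32,-78 \right)} = \left(-14\right) 0 = 0$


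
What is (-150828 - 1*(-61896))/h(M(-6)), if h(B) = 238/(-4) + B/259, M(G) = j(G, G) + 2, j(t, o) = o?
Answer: 46066776/30829 ≈ 1494.3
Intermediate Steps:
M(G) = 2 + G (M(G) = G + 2 = 2 + G)
h(B) = -119/2 + B/259 (h(B) = 238*(-¼) + B*(1/259) = -119/2 + B/259)
(-150828 - 1*(-61896))/h(M(-6)) = (-150828 - 1*(-61896))/(-119/2 + (2 - 6)/259) = (-150828 + 61896)/(-119/2 + (1/259)*(-4)) = -88932/(-119/2 - 4/259) = -88932/(-30829/518) = -88932*(-518/30829) = 46066776/30829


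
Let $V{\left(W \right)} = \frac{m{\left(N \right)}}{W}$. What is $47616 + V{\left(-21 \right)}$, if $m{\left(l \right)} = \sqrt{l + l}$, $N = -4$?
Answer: $47616 - \frac{2 i \sqrt{2}}{21} \approx 47616.0 - 0.13469 i$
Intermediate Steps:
$m{\left(l \right)} = \sqrt{2} \sqrt{l}$ ($m{\left(l \right)} = \sqrt{2 l} = \sqrt{2} \sqrt{l}$)
$V{\left(W \right)} = \frac{2 i \sqrt{2}}{W}$ ($V{\left(W \right)} = \frac{\sqrt{2} \sqrt{-4}}{W} = \frac{\sqrt{2} \cdot 2 i}{W} = \frac{2 i \sqrt{2}}{W}$)
$47616 + V{\left(-21 \right)} = 47616 + \frac{2 i \sqrt{2}}{-21} = 47616 + 2 i \sqrt{2} \left(- \frac{1}{21}\right) = 47616 - \frac{2 i \sqrt{2}}{21}$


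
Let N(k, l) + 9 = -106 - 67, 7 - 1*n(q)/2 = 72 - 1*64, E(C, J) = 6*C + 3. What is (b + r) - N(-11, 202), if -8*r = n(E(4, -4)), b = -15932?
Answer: -62999/4 ≈ -15750.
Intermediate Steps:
E(C, J) = 3 + 6*C
n(q) = -2 (n(q) = 14 - 2*(72 - 1*64) = 14 - 2*(72 - 64) = 14 - 2*8 = 14 - 16 = -2)
N(k, l) = -182 (N(k, l) = -9 + (-106 - 67) = -9 - 173 = -182)
r = 1/4 (r = -1/8*(-2) = 1/4 ≈ 0.25000)
(b + r) - N(-11, 202) = (-15932 + 1/4) - 1*(-182) = -63727/4 + 182 = -62999/4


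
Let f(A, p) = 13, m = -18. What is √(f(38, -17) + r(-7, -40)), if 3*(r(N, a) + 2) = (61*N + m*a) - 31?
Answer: √885/3 ≈ 9.9163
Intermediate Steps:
r(N, a) = -37/3 - 6*a + 61*N/3 (r(N, a) = -2 + ((61*N - 18*a) - 31)/3 = -2 + ((-18*a + 61*N) - 31)/3 = -2 + (-31 - 18*a + 61*N)/3 = -2 + (-31/3 - 6*a + 61*N/3) = -37/3 - 6*a + 61*N/3)
√(f(38, -17) + r(-7, -40)) = √(13 + (-37/3 - 6*(-40) + (61/3)*(-7))) = √(13 + (-37/3 + 240 - 427/3)) = √(13 + 256/3) = √(295/3) = √885/3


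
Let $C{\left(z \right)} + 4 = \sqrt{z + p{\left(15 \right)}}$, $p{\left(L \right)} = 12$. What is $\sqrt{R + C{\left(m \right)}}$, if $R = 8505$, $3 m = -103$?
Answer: $\frac{\sqrt{76509 + 3 i \sqrt{201}}}{3} \approx 92.201 + 0.025628 i$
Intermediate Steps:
$m = - \frac{103}{3}$ ($m = \frac{1}{3} \left(-103\right) = - \frac{103}{3} \approx -34.333$)
$C{\left(z \right)} = -4 + \sqrt{12 + z}$ ($C{\left(z \right)} = -4 + \sqrt{z + 12} = -4 + \sqrt{12 + z}$)
$\sqrt{R + C{\left(m \right)}} = \sqrt{8505 - \left(4 - \sqrt{12 - \frac{103}{3}}\right)} = \sqrt{8505 - \left(4 - \sqrt{- \frac{67}{3}}\right)} = \sqrt{8505 - \left(4 - \frac{i \sqrt{201}}{3}\right)} = \sqrt{8501 + \frac{i \sqrt{201}}{3}}$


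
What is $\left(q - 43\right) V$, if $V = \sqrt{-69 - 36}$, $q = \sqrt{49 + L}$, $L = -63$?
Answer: $i \sqrt{105} \left(-43 + i \sqrt{14}\right) \approx -38.341 - 440.62 i$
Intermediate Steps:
$q = i \sqrt{14}$ ($q = \sqrt{49 - 63} = \sqrt{-14} = i \sqrt{14} \approx 3.7417 i$)
$V = i \sqrt{105}$ ($V = \sqrt{-105} = i \sqrt{105} \approx 10.247 i$)
$\left(q - 43\right) V = \left(i \sqrt{14} - 43\right) i \sqrt{105} = \left(-43 + i \sqrt{14}\right) i \sqrt{105} = i \sqrt{105} \left(-43 + i \sqrt{14}\right)$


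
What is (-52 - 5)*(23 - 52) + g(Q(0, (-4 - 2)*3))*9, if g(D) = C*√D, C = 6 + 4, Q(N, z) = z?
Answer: 1653 + 270*I*√2 ≈ 1653.0 + 381.84*I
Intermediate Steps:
C = 10
g(D) = 10*√D
(-52 - 5)*(23 - 52) + g(Q(0, (-4 - 2)*3))*9 = (-52 - 5)*(23 - 52) + (10*√((-4 - 2)*3))*9 = -57*(-29) + (10*√(-6*3))*9 = 1653 + (10*√(-18))*9 = 1653 + (10*(3*I*√2))*9 = 1653 + (30*I*√2)*9 = 1653 + 270*I*√2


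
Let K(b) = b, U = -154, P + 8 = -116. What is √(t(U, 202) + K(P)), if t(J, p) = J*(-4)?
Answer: 2*√123 ≈ 22.181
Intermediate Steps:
P = -124 (P = -8 - 116 = -124)
t(J, p) = -4*J
√(t(U, 202) + K(P)) = √(-4*(-154) - 124) = √(616 - 124) = √492 = 2*√123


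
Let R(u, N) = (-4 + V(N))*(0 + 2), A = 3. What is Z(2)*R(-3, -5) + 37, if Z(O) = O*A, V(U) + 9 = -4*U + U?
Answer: 61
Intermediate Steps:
V(U) = -9 - 3*U (V(U) = -9 + (-4*U + U) = -9 - 3*U)
Z(O) = 3*O (Z(O) = O*3 = 3*O)
R(u, N) = -26 - 6*N (R(u, N) = (-4 + (-9 - 3*N))*(0 + 2) = (-13 - 3*N)*2 = -26 - 6*N)
Z(2)*R(-3, -5) + 37 = (3*2)*(-26 - 6*(-5)) + 37 = 6*(-26 + 30) + 37 = 6*4 + 37 = 24 + 37 = 61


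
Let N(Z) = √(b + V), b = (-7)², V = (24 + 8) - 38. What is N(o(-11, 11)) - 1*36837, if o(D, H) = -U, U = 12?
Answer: -36837 + √43 ≈ -36830.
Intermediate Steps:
V = -6 (V = 32 - 38 = -6)
o(D, H) = -12 (o(D, H) = -1*12 = -12)
b = 49
N(Z) = √43 (N(Z) = √(49 - 6) = √43)
N(o(-11, 11)) - 1*36837 = √43 - 1*36837 = √43 - 36837 = -36837 + √43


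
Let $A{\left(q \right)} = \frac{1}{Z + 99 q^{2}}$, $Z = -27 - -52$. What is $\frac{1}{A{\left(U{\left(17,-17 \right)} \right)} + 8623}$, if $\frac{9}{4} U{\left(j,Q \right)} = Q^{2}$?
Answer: $\frac{14699921}{126757418792} \approx 0.00011597$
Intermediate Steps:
$U{\left(j,Q \right)} = \frac{4 Q^{2}}{9}$
$Z = 25$ ($Z = -27 + 52 = 25$)
$A{\left(q \right)} = \frac{1}{25 + 99 q^{2}}$
$\frac{1}{A{\left(U{\left(17,-17 \right)} \right)} + 8623} = \frac{1}{\frac{1}{25 + 99 \left(\frac{4 \left(-17\right)^{2}}{9}\right)^{2}} + 8623} = \frac{1}{\frac{1}{25 + 99 \left(\frac{4}{9} \cdot 289\right)^{2}} + 8623} = \frac{1}{\frac{1}{25 + 99 \left(\frac{1156}{9}\right)^{2}} + 8623} = \frac{1}{\frac{1}{25 + 99 \cdot \frac{1336336}{81}} + 8623} = \frac{1}{\frac{1}{25 + \frac{14699696}{9}} + 8623} = \frac{1}{\frac{1}{\frac{14699921}{9}} + 8623} = \frac{1}{\frac{9}{14699921} + 8623} = \frac{1}{\frac{126757418792}{14699921}} = \frac{14699921}{126757418792}$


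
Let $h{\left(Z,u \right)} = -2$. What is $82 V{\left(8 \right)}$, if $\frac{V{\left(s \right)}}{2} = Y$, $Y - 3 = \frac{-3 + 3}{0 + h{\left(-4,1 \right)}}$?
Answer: $492$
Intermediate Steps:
$Y = 3$ ($Y = 3 + \frac{-3 + 3}{0 - 2} = 3 + \frac{0}{-2} = 3 + 0 \left(- \frac{1}{2}\right) = 3 + 0 = 3$)
$V{\left(s \right)} = 6$ ($V{\left(s \right)} = 2 \cdot 3 = 6$)
$82 V{\left(8 \right)} = 82 \cdot 6 = 492$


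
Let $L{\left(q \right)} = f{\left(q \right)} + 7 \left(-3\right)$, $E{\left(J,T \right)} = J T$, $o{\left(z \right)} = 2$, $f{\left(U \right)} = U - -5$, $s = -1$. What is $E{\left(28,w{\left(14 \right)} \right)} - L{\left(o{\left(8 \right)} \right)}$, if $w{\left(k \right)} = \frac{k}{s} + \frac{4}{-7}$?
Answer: $-394$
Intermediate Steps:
$f{\left(U \right)} = 5 + U$ ($f{\left(U \right)} = U + 5 = 5 + U$)
$w{\left(k \right)} = - \frac{4}{7} - k$ ($w{\left(k \right)} = \frac{k}{-1} + \frac{4}{-7} = k \left(-1\right) + 4 \left(- \frac{1}{7}\right) = - k - \frac{4}{7} = - \frac{4}{7} - k$)
$L{\left(q \right)} = -16 + q$ ($L{\left(q \right)} = \left(5 + q\right) + 7 \left(-3\right) = \left(5 + q\right) - 21 = -16 + q$)
$E{\left(28,w{\left(14 \right)} \right)} - L{\left(o{\left(8 \right)} \right)} = 28 \left(- \frac{4}{7} - 14\right) - \left(-16 + 2\right) = 28 \left(- \frac{4}{7} - 14\right) - -14 = 28 \left(- \frac{102}{7}\right) + 14 = -408 + 14 = -394$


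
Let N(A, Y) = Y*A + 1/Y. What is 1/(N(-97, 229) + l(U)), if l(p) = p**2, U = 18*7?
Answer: -229/1451172 ≈ -0.00015780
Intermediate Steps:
N(A, Y) = 1/Y + A*Y (N(A, Y) = A*Y + 1/Y = 1/Y + A*Y)
U = 126
1/(N(-97, 229) + l(U)) = 1/((1/229 - 97*229) + 126**2) = 1/((1/229 - 22213) + 15876) = 1/(-5086776/229 + 15876) = 1/(-1451172/229) = -229/1451172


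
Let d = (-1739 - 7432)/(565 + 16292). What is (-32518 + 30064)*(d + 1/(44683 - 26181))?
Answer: 23130992955/17327123 ≈ 1335.0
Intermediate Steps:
d = -1019/1873 (d = -9171/16857 = -9171*1/16857 = -1019/1873 ≈ -0.54405)
(-32518 + 30064)*(d + 1/(44683 - 26181)) = (-32518 + 30064)*(-1019/1873 + 1/(44683 - 26181)) = -2454*(-1019/1873 + 1/18502) = -2454*(-18851665/34654246) = 23130992955/17327123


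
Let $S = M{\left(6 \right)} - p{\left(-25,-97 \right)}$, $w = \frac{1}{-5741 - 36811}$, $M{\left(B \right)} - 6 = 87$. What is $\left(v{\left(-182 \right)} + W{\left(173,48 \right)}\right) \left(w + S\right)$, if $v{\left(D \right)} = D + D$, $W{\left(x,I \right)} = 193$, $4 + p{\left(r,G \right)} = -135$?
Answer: $- \frac{187569197}{4728} \approx -39672.0$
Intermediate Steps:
$M{\left(B \right)} = 93$ ($M{\left(B \right)} = 6 + 87 = 93$)
$p{\left(r,G \right)} = -139$ ($p{\left(r,G \right)} = -4 - 135 = -139$)
$w = - \frac{1}{42552}$ ($w = \frac{1}{-42552} = - \frac{1}{42552} \approx -2.3501 \cdot 10^{-5}$)
$v{\left(D \right)} = 2 D$
$S = 232$ ($S = 93 - -139 = 93 + 139 = 232$)
$\left(v{\left(-182 \right)} + W{\left(173,48 \right)}\right) \left(w + S\right) = \left(2 \left(-182\right) + 193\right) \left(- \frac{1}{42552} + 232\right) = \left(-364 + 193\right) \frac{9872063}{42552} = \left(-171\right) \frac{9872063}{42552} = - \frac{187569197}{4728}$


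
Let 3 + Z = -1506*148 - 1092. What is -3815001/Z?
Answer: 423889/24887 ≈ 17.033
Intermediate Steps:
Z = -223983 (Z = -3 + (-1506*148 - 1092) = -3 + (-222888 - 1092) = -3 - 223980 = -223983)
-3815001/Z = -3815001/(-223983) = -3815001*(-1/223983) = 423889/24887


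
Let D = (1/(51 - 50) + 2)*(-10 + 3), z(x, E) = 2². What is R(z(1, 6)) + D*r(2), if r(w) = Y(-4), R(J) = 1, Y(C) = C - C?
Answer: 1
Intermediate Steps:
Y(C) = 0
z(x, E) = 4
r(w) = 0
D = -21 (D = (1/1 + 2)*(-7) = (1 + 2)*(-7) = 3*(-7) = -21)
R(z(1, 6)) + D*r(2) = 1 - 21*0 = 1 + 0 = 1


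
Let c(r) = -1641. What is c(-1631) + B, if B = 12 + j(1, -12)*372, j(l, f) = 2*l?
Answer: -885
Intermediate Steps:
B = 756 (B = 12 + (2*1)*372 = 12 + 2*372 = 12 + 744 = 756)
c(-1631) + B = -1641 + 756 = -885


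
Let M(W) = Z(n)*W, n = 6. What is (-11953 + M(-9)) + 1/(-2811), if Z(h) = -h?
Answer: -33448090/2811 ≈ -11899.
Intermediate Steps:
M(W) = -6*W (M(W) = (-1*6)*W = -6*W)
(-11953 + M(-9)) + 1/(-2811) = (-11953 - 6*(-9)) + 1/(-2811) = (-11953 + 54) - 1/2811 = -11899 - 1/2811 = -33448090/2811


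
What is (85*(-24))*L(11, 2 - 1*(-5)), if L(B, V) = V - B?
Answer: 8160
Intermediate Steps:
(85*(-24))*L(11, 2 - 1*(-5)) = (85*(-24))*((2 - 1*(-5)) - 1*11) = -2040*((2 + 5) - 11) = -2040*(7 - 11) = -2040*(-4) = 8160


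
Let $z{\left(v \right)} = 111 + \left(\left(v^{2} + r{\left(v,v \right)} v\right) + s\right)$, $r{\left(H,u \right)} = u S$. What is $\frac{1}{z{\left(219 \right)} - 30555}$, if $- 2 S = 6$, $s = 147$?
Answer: $- \frac{1}{126219} \approx -7.9227 \cdot 10^{-6}$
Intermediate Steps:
$S = -3$ ($S = \left(- \frac{1}{2}\right) 6 = -3$)
$r{\left(H,u \right)} = - 3 u$ ($r{\left(H,u \right)} = u \left(-3\right) = - 3 u$)
$z{\left(v \right)} = 258 - 2 v^{2}$ ($z{\left(v \right)} = 111 + \left(\left(v^{2} + - 3 v v\right) + 147\right) = 111 + \left(\left(v^{2} - 3 v^{2}\right) + 147\right) = 111 - \left(-147 + 2 v^{2}\right) = 258 - 2 v^{2}$)
$\frac{1}{z{\left(219 \right)} - 30555} = \frac{1}{\left(258 - 2 \cdot 219^{2}\right) - 30555} = \frac{1}{\left(258 - 95922\right) - 30555} = \frac{1}{-95664 - 30555} = \frac{1}{-126219} = - \frac{1}{126219}$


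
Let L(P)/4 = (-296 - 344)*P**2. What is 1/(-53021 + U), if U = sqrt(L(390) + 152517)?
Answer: -53021/3200449924 - 11*I*sqrt(3216723)/3200449924 ≈ -1.6567e-5 - 6.1644e-6*I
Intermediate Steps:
L(P) = -2560*P**2 (L(P) = 4*((-296 - 344)*P**2) = 4*(-640*P**2) = -2560*P**2)
U = 11*I*sqrt(3216723) (U = sqrt(-2560*390**2 + 152517) = sqrt(-2560*152100 + 152517) = sqrt(-389376000 + 152517) = sqrt(-389223483) = 11*I*sqrt(3216723) ≈ 19729.0*I)
1/(-53021 + U) = 1/(-53021 + 11*I*sqrt(3216723))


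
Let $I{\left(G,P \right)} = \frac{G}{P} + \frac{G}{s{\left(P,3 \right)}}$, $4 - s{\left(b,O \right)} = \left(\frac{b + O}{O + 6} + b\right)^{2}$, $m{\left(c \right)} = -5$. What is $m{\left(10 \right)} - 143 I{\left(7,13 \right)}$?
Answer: $- \frac{1342849}{17365} \approx -77.331$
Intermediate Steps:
$s{\left(b,O \right)} = 4 - \left(b + \frac{O + b}{6 + O}\right)^{2}$ ($s{\left(b,O \right)} = 4 - \left(\frac{b + O}{O + 6} + b\right)^{2} = 4 - \left(\frac{O + b}{6 + O} + b\right)^{2} = 4 - \left(b + \frac{O + b}{6 + O}\right)^{2}$)
$I{\left(G,P \right)} = \frac{G}{P} + \frac{G}{4 - \frac{\left(3 + 10 P\right)^{2}}{81}}$ ($I{\left(G,P \right)} = \frac{G}{P} + \frac{G}{4 - \frac{\left(3 + 7 P + 3 P\right)^{2}}{\left(6 + 3\right)^{2}}} = \frac{G}{P} + \frac{G}{4 - \frac{\left(3 + 10 P\right)^{2}}{81}}$)
$m{\left(10 \right)} - 143 I{\left(7,13 \right)} = -5 - 143 \frac{7 \left(-324 + \left(3 + 10 \cdot 13\right)^{2} - 1053\right)}{13 \left(-324 + \left(3 + 10 \cdot 13\right)^{2}\right)} = -5 - 143 \cdot 7 \cdot \frac{1}{13} \frac{1}{-324 + \left(3 + 130\right)^{2}} \left(-324 + \left(3 + 130\right)^{2} - 1053\right) = -5 - 143 \cdot 7 \cdot \frac{1}{13} \frac{1}{-324 + 133^{2}} \left(-324 + 133^{2} - 1053\right) = -5 - 143 \cdot 7 \cdot \frac{1}{13} \frac{1}{-324 + 17689} \left(-324 + 17689 - 1053\right) = -5 - 143 \cdot 7 \cdot \frac{1}{13} \cdot \frac{1}{17365} \cdot 16312 = -5 - \frac{1256024}{17365} = - \frac{1342849}{17365}$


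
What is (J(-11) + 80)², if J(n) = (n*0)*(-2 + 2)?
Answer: 6400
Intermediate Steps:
J(n) = 0 (J(n) = 0*0 = 0)
(J(-11) + 80)² = (0 + 80)² = 80² = 6400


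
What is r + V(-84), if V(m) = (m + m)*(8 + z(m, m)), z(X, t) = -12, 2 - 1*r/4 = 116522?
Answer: -465408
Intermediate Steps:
r = -466080 (r = 8 - 4*116522 = 8 - 466088 = -466080)
V(m) = -8*m (V(m) = (m + m)*(8 - 12) = (2*m)*(-4) = -8*m)
r + V(-84) = -466080 - 8*(-84) = -466080 + 672 = -465408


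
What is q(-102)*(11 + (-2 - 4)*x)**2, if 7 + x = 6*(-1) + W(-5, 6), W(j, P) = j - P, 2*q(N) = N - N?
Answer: 0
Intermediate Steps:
q(N) = 0 (q(N) = (N - N)/2 = (1/2)*0 = 0)
x = -24 (x = -7 + (6*(-1) + (-5 - 1*6)) = -7 + (-6 + (-5 - 6)) = -7 + (-6 - 11) = -7 - 17 = -24)
q(-102)*(11 + (-2 - 4)*x)**2 = 0*(11 + (-2 - 4)*(-24))**2 = 0*(11 - 6*(-24))**2 = 0*(11 + 144)**2 = 0*155**2 = 0*24025 = 0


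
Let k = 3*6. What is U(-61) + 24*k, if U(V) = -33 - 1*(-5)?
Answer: 404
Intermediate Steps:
U(V) = -28 (U(V) = -33 + 5 = -28)
k = 18
U(-61) + 24*k = -28 + 24*18 = -28 + 432 = 404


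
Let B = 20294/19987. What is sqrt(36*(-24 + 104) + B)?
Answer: sqrt(1150908502898)/19987 ≈ 53.675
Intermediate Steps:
B = 20294/19987 (B = 20294*(1/19987) = 20294/19987 ≈ 1.0154)
sqrt(36*(-24 + 104) + B) = sqrt(36*(-24 + 104) + 20294/19987) = sqrt(36*80 + 20294/19987) = sqrt(2880 + 20294/19987) = sqrt(57582854/19987) = sqrt(1150908502898)/19987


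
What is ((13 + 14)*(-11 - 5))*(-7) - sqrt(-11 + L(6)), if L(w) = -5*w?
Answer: 3024 - I*sqrt(41) ≈ 3024.0 - 6.4031*I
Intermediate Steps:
((13 + 14)*(-11 - 5))*(-7) - sqrt(-11 + L(6)) = ((13 + 14)*(-11 - 5))*(-7) - sqrt(-11 - 5*6) = (27*(-16))*(-7) - sqrt(-11 - 30) = -432*(-7) - sqrt(-41) = 3024 - I*sqrt(41)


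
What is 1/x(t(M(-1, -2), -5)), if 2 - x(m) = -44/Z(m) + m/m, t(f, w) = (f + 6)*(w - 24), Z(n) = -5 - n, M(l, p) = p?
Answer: 111/155 ≈ 0.71613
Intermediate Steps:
t(f, w) = (-24 + w)*(6 + f) (t(f, w) = (6 + f)*(-24 + w) = (-24 + w)*(6 + f))
x(m) = 1 + 44/(-5 - m) (x(m) = 2 - (-44/(-5 - m) + m/m) = 2 - (-44/(-5 - m) + 1) = 2 - (1 - 44/(-5 - m)) = 2 + (-1 + 44/(-5 - m)) = 1 + 44/(-5 - m))
1/x(t(M(-1, -2), -5)) = 1/((-39 + (-144 - 24*(-2) + 6*(-5) - 2*(-5)))/(5 + (-144 - 24*(-2) + 6*(-5) - 2*(-5)))) = 1/((-39 + (-144 + 48 - 30 + 10))/(5 + (-144 + 48 - 30 + 10))) = 1/((-39 - 116)/(5 - 116)) = 1/(-155/(-111)) = 1/(-1/111*(-155)) = 1/(155/111) = 111/155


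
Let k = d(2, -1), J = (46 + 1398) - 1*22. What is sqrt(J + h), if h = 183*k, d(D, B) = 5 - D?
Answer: 3*sqrt(219) ≈ 44.396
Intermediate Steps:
J = 1422 (J = 1444 - 22 = 1422)
k = 3 (k = 5 - 1*2 = 5 - 2 = 3)
h = 549 (h = 183*3 = 549)
sqrt(J + h) = sqrt(1422 + 549) = sqrt(1971) = 3*sqrt(219)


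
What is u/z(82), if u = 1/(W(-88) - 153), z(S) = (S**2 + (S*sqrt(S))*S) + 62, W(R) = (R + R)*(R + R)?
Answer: -261/4340528807978 + 1681*sqrt(82)/28213437251857 ≈ 4.7940e-10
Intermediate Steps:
W(R) = 4*R**2 (W(R) = (2*R)*(2*R) = 4*R**2)
z(S) = 62 + S**2 + S**(5/2) (z(S) = (S**2 + S**(3/2)*S) + 62 = (S**2 + S**(5/2)) + 62 = 62 + S**2 + S**(5/2))
u = 1/30823 (u = 1/(4*(-88)**2 - 153) = 1/(4*7744 - 153) = 1/(30976 - 153) = 1/30823 ≈ 3.2443e-5)
u/z(82) = 1/(30823*(62 + 82**2 + 82**(5/2))) = 1/(30823*(62 + 6724 + 6724*sqrt(82))) = 1/(30823*(6786 + 6724*sqrt(82)))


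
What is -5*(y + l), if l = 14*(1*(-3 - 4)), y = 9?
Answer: 445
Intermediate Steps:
l = -98 (l = 14*(1*(-7)) = 14*(-7) = -98)
-5*(y + l) = -5*(9 - 98) = -5*(-89) = 445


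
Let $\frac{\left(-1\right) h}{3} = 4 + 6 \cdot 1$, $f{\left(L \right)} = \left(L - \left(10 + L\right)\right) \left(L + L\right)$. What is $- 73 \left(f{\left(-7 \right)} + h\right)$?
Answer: $-8030$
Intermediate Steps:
$f{\left(L \right)} = - 20 L$ ($f{\left(L \right)} = - 10 \cdot 2 L = - 20 L$)
$h = -30$ ($h = - 3 \left(4 + 6 \cdot 1\right) = - 3 \left(4 + 6\right) = \left(-3\right) 10 = -30$)
$- 73 \left(f{\left(-7 \right)} + h\right) = - 73 \left(\left(-20\right) \left(-7\right) - 30\right) = - 73 \left(140 - 30\right) = \left(-73\right) 110 = -8030$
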